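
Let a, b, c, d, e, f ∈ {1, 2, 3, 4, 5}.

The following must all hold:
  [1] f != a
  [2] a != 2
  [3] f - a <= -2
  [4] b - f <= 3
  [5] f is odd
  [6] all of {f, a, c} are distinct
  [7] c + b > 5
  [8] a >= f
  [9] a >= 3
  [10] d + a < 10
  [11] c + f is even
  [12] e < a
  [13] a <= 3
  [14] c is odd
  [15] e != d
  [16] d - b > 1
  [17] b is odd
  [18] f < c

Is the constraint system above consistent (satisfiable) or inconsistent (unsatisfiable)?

Satisfiable

One satisfying assignment is a = 3, b = 1, c = 5, d = 5, e = 2, f = 1.
For the less obvious constraints — constraint 3: f - a = -2; constraint 4: b - f = 0 — and the others hold by inspection.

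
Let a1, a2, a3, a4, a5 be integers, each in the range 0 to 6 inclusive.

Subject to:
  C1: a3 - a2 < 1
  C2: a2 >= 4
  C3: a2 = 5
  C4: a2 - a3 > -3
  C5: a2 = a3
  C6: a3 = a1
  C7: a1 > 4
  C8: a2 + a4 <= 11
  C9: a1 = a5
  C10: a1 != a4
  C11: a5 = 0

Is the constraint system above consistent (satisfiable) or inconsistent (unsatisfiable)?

Constraint 3 fixes a2 = 5 and constraint 11 fixes a5 = 0. Constraints 5, 6, and 9 give a2 = a3 = a1 = a5, so a2 = a5. But 5 ≠ 0 — contradiction.

Unsatisfiable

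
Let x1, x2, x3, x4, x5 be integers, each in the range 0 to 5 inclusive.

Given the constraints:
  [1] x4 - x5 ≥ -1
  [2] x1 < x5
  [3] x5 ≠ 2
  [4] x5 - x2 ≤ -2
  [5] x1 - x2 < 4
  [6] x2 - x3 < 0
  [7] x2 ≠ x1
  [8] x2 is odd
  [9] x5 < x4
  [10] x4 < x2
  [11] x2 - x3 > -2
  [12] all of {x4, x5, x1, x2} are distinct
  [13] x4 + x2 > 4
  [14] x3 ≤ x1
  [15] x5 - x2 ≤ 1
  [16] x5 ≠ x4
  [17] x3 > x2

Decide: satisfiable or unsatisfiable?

Unsatisfiable

Constraints 2, 9, 10, 14, and 17 give x3 ≤ x1, x1 < x5, x5 < x4, x4 < x2, x2 < x3. Chaining: x3 ≤ x1 < x5 < x4 < x2 < x3, which forces x3 < x3 — impossible.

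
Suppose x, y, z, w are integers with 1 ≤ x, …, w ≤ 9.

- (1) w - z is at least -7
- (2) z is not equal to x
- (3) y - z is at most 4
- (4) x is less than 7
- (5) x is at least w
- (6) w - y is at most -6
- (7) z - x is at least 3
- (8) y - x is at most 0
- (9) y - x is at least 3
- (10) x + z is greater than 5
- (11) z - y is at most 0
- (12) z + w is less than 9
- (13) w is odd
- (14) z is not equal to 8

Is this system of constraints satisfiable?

Constraints 1, 6, 7, and 8 give x − y ≥ 0, y − w ≥ 6, w − z ≥ -7, z − x ≥ 3.
Adding all 4 inequalities: the left sides telescope to 0, and the right sides sum to 0 + 6 + (-7) + 3 = 2. So 0 ≥ 2, which is false.

Unsatisfiable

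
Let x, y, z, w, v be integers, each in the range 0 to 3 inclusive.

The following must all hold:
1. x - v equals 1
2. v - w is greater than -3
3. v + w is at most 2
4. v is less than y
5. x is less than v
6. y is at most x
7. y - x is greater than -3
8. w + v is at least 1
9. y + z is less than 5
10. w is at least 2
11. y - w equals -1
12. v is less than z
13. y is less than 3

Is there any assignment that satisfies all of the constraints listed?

Constraints 4, 5, and 6 give y ≤ x, x < v, v < y. Chaining: y ≤ x < v < y, which forces y < y — impossible.

Unsatisfiable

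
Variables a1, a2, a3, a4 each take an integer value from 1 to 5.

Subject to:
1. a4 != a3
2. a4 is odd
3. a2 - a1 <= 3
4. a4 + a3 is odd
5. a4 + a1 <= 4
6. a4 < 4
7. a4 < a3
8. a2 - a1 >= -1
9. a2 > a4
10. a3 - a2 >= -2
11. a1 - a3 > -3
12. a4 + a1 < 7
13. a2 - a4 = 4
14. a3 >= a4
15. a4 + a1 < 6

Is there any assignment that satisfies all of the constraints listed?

Satisfiable

Try a1 = 3, a2 = 5, a3 = 4, a4 = 1.
Check constraint 3: a2 - a1 = 2; constraint 5: a4 + a1 = 4. The remaining constraints are straightforward to verify.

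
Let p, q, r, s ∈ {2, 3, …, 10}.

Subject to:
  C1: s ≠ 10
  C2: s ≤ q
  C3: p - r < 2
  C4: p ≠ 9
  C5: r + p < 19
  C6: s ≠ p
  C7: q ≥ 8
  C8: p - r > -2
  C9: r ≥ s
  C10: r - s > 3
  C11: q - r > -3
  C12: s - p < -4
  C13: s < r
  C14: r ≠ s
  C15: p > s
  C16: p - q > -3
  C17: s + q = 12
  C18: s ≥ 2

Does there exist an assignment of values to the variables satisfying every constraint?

Setting (p, q, r, s) = (8, 9, 9, 3) satisfies everything: constraint 3: p - r = -1; constraint 5: r + p = 17; constraint 8: p - r = -1, and the others follow.

Satisfiable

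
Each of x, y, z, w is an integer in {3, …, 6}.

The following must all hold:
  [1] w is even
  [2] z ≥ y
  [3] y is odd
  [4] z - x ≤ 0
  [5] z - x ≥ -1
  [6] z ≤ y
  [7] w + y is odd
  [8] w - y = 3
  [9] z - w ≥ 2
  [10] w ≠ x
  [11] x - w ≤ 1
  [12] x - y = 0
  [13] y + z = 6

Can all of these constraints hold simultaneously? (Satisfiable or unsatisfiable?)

Constraints 4, 9, and 11 give w − x ≥ -1, x − z ≥ 0, z − w ≥ 2.
Adding all 3 inequalities: the left sides telescope to 0, and the right sides sum to (-1) + 0 + 2 = 1. So 0 ≥ 1, which is false.

Unsatisfiable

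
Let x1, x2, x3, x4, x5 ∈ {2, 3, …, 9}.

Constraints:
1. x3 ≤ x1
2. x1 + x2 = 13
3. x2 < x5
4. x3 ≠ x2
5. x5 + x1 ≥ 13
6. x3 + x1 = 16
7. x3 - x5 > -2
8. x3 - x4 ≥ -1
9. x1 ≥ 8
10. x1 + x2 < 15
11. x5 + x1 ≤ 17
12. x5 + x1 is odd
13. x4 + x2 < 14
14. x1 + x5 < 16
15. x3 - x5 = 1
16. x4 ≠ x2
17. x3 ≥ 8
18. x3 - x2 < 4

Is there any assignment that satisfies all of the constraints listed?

Satisfiable

One satisfying assignment is x1 = 8, x2 = 5, x3 = 8, x4 = 7, x5 = 7.
For the less obvious constraints — constraint 2: x1 + x2 = 13; constraint 5: x5 + x1 = 15; constraint 6: x3 + x1 = 16 — and the others hold by inspection.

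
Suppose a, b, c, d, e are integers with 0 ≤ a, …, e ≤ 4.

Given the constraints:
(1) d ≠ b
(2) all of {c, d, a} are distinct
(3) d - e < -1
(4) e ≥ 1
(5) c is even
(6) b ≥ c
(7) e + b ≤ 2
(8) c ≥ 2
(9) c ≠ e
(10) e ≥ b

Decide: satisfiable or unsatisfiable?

From constraint 4: e ≥ 1. From constraints 6 and 8: b ≥ c ≥ 2. Hence e + b ≥ 3. But constraint 7 requires e + b ≤ 2, and 2 < 3. Contradiction.

Unsatisfiable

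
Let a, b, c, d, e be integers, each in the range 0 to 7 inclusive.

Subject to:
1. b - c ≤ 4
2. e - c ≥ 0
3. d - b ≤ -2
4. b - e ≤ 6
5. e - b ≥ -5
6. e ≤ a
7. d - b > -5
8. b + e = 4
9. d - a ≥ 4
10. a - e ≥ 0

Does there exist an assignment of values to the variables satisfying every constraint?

Constraints 1, 2, 3, 9, and 10 give c − b ≥ -4, b − d ≥ 2, d − a ≥ 4, a − e ≥ 0, e − c ≥ 0.
Adding all 5 inequalities: the left sides telescope to 0, and the right sides sum to (-4) + 2 + 4 + 0 + 0 = 2. So 0 ≥ 2, which is false.

Unsatisfiable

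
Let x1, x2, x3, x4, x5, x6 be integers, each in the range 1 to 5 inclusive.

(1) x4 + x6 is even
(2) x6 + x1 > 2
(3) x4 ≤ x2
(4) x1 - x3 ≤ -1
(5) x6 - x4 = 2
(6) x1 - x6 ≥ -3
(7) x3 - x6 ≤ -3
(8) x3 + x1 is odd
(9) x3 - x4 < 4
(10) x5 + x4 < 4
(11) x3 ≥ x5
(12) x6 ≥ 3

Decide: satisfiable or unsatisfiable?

Unsatisfiable

Constraints 4, 6, and 7 give x1 − x6 ≥ -3, x6 − x3 ≥ 3, x3 − x1 ≥ 1.
Adding all 3 inequalities: the left sides telescope to 0, and the right sides sum to (-3) + 3 + 1 = 1. So 0 ≥ 1, which is false.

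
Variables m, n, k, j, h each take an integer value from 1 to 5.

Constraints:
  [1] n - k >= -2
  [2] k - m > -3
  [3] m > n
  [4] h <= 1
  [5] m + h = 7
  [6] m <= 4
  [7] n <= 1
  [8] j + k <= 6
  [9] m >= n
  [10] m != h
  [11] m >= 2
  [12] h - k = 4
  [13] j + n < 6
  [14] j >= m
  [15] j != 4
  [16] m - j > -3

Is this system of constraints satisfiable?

From constraint 6: m ≤ 4. From constraint 4: h ≤ 1. Hence m + h ≤ 5. But constraint 5 requires m + h = 7, and 7 > 5. Contradiction.

Unsatisfiable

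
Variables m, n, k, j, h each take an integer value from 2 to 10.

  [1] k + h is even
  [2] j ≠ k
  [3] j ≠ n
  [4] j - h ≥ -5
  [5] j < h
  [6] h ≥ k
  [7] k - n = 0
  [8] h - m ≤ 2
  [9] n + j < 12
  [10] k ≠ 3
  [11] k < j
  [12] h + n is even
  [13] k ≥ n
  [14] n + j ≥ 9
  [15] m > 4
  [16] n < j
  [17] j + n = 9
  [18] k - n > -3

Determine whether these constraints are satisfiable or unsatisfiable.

Setting (m, n, k, j, h) = (8, 4, 4, 5, 8) satisfies everything: constraint 4: j - h = -3; constraint 7: k - n = 0, and the others follow.

Satisfiable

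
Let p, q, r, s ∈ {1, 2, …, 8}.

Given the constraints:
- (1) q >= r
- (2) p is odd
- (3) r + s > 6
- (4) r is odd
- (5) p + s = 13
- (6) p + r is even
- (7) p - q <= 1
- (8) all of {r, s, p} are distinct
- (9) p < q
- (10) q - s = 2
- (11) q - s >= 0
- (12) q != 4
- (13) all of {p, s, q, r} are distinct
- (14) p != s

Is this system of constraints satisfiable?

Satisfiable

Try p = 7, q = 8, r = 3, s = 6.
Check constraint 3: r + s = 9; constraint 5: p + s = 13; constraint 7: p - q = -1. The remaining constraints are straightforward to verify.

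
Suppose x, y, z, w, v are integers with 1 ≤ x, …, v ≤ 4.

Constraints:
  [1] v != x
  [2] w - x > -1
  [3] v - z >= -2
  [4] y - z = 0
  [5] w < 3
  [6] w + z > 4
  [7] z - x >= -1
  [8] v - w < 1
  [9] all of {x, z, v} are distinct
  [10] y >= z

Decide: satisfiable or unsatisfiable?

Satisfiable

Try x = 1, y = 3, z = 3, w = 2, v = 2.
Check constraint 2: w - x = 1; constraint 3: v - z = -1; constraint 4: y - z = 0. The remaining constraints are straightforward to verify.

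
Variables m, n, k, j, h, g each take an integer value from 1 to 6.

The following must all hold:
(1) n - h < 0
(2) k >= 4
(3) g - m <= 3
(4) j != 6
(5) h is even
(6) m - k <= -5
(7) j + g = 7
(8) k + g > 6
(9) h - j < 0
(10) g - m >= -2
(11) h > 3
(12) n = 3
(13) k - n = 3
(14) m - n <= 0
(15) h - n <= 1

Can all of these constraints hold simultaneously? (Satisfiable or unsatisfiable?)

Take m = 1, n = 3, k = 6, j = 5, h = 4, g = 2. Then constraint 1: n - h = -1; constraint 3: g - m = 1; constraint 6: m - k = -5, and every other listed constraint is also met.

Satisfiable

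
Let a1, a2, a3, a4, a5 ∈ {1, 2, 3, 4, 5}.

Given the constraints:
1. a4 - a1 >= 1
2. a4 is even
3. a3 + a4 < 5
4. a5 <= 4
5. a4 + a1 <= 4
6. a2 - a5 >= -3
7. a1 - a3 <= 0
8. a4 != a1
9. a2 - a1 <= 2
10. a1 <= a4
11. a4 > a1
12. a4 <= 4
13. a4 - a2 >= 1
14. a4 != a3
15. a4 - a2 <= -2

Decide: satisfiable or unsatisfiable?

Unsatisfiable

Constraints 1, 9, and 15 give a2 − a4 ≥ 2, a4 − a1 ≥ 1, a1 − a2 ≥ -2.
Adding all 3 inequalities: the left sides telescope to 0, and the right sides sum to 2 + 1 + (-2) = 1. So 0 ≥ 1, which is false.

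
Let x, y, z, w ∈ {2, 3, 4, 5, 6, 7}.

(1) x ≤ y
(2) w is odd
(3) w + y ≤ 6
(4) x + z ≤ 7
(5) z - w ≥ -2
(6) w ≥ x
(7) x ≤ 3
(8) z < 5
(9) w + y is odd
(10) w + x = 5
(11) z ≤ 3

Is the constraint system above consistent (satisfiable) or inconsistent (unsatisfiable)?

Satisfiable

Setting (x, y, z, w) = (2, 2, 3, 3) satisfies everything: constraint 3: w + y = 5; constraint 4: x + z = 5, and the others follow.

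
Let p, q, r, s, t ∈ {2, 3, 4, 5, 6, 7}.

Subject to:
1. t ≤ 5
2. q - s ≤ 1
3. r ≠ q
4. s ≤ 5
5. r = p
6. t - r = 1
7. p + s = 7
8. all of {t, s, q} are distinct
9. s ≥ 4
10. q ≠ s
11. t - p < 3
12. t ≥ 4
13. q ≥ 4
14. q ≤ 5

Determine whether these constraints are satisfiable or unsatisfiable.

Unsatisfiable

Constraints 1, 4, 9, 12, 13, and 14 confine each of t, s, q to the 2 values {4, 5}.
Constraint 8 requires all 3 of them to be distinct, but only 2 values are available — impossible by the pigeonhole principle.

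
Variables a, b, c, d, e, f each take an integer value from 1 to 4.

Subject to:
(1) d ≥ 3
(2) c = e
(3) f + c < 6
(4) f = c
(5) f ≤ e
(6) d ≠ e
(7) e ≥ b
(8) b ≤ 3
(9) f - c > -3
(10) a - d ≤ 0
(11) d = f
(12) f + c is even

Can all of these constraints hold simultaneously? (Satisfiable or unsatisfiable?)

From constraints 2, 4, and 11, d = f = c = e, so d = e. But constraint 6 says d ≠ e. Contradiction.

Unsatisfiable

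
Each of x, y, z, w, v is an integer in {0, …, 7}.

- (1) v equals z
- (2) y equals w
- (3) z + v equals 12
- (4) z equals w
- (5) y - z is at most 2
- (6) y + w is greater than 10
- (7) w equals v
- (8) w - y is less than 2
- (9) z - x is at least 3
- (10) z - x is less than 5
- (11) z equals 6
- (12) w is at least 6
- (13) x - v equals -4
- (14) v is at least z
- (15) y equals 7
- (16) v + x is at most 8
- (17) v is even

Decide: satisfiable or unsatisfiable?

Unsatisfiable

Constraint 15 fixes y = 7 and constraint 11 fixes z = 6. Constraints 1, 2, and 7 give y = w = v = z, so y = z. But 7 ≠ 6 — contradiction.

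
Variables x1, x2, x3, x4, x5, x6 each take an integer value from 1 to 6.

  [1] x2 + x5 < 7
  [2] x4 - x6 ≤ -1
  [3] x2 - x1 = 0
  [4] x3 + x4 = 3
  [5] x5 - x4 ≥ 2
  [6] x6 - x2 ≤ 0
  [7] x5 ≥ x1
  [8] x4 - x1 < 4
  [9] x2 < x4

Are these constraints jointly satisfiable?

Unsatisfiable

Constraints 2, 6, and 9 give x6 ≤ x2, x2 < x4, x4 < x6. Chaining: x6 ≤ x2 < x4 < x6, which forces x6 < x6 — impossible.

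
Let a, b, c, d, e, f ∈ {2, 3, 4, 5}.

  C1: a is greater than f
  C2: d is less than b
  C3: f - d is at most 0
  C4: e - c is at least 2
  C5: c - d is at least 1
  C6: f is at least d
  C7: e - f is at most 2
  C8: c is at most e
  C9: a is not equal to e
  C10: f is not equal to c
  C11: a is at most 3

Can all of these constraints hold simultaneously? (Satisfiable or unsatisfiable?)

Constraints 3, 4, 5, and 7 give f − e ≥ -2, e − c ≥ 2, c − d ≥ 1, d − f ≥ 0.
Adding all 4 inequalities: the left sides telescope to 0, and the right sides sum to (-2) + 2 + 1 + 0 = 1. So 0 ≥ 1, which is false.

Unsatisfiable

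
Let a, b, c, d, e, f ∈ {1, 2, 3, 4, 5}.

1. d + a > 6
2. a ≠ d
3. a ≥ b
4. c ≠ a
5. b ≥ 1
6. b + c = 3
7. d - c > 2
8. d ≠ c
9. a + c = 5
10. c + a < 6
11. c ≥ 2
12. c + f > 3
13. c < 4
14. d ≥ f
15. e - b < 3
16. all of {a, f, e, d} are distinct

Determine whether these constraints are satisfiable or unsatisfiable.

Satisfiable

Try a = 3, b = 1, c = 2, d = 5, e = 2, f = 4.
Check constraint 1: d + a = 8; constraint 6: b + c = 3; constraint 7: d - c = 3. The remaining constraints are straightforward to verify.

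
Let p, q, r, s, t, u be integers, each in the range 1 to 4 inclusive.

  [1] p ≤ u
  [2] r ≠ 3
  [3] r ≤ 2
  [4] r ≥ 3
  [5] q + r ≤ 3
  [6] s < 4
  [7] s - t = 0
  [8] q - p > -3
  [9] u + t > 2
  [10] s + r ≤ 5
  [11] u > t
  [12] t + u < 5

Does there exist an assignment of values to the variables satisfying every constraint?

Unsatisfiable

From constraint 4: r ≥ 3. From constraint 3: r ≤ 2. But 2 < 3, so no value of r works.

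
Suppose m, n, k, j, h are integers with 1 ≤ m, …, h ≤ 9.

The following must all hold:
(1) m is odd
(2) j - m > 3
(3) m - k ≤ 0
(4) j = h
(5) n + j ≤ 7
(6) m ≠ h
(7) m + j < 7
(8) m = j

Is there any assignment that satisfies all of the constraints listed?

From constraints 4 and 8, m = j = h, so m = h. But constraint 6 says m ≠ h. Contradiction.

Unsatisfiable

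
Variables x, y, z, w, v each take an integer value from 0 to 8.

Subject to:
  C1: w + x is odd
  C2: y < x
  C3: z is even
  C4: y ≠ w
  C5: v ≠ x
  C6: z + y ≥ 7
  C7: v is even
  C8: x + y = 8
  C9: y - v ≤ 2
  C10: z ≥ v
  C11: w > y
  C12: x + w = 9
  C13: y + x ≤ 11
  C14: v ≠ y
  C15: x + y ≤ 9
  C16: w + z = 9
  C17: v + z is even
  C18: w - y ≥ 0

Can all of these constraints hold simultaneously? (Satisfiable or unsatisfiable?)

Satisfiable

The assignment x = 6, y = 2, z = 6, w = 3, v = 0 works:
  constraint 6 holds since z + y = 8.
  constraint 8 holds since x + y = 8.
  constraint 9 holds since y - v = 2.
The rest check out directly.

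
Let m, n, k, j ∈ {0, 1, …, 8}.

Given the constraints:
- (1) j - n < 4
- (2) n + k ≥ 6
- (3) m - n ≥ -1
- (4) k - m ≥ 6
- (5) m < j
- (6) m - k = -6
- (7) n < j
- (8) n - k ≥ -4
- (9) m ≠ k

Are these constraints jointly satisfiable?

Constraints 3, 4, and 8 give n − k ≥ -4, k − m ≥ 6, m − n ≥ -1.
Adding all 3 inequalities: the left sides telescope to 0, and the right sides sum to (-4) + 6 + (-1) = 1. So 0 ≥ 1, which is false.

Unsatisfiable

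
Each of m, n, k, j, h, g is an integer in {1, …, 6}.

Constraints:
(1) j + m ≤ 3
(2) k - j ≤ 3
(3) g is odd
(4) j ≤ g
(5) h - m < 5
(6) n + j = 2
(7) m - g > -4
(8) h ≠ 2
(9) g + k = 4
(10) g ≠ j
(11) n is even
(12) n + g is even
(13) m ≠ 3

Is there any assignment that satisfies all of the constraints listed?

Unsatisfiable

Constraint 11 makes n even and constraint 3 makes g odd, so n + g must be odd. Constraint 12 says n + g is even — contradiction.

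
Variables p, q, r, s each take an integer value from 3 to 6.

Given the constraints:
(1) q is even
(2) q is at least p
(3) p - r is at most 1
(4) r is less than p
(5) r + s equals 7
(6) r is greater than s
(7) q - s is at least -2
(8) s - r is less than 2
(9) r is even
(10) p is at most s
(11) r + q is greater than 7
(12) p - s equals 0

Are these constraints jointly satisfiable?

Unsatisfiable

Constraints 4, 6, and 10 give s < r, r < p, p ≤ s. Chaining: s < r < p ≤ s, which forces s < s — impossible.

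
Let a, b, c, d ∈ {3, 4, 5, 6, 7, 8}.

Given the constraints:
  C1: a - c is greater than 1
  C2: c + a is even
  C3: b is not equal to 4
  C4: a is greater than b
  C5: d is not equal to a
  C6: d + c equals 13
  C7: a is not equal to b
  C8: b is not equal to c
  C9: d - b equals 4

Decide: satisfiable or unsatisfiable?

Satisfiable

Try a = 8, b = 3, c = 6, d = 7.
Check constraint 1: a - c = 2; constraint 6: d + c = 13. The remaining constraints are straightforward to verify.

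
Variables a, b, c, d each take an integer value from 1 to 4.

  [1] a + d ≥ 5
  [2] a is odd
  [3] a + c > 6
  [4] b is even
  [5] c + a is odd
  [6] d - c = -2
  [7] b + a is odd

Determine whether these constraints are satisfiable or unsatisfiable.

Setting (a, b, c, d) = (3, 4, 4, 2) satisfies everything: constraint 1: a + d = 5; constraint 3: a + c = 7, and the others follow.

Satisfiable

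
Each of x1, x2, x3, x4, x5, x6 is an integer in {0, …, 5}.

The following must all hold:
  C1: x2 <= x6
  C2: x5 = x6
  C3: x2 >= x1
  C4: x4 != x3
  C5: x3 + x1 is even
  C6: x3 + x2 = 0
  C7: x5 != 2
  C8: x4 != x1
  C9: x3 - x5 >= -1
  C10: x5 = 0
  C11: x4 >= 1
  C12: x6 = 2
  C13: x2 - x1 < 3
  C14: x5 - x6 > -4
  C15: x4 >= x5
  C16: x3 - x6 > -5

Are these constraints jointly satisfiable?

Unsatisfiable

Constraint 10 fixes x5 = 0 and constraint 12 fixes x6 = 2, but constraint 2 requires x5 = x6. Since 0 ≠ 2, contradiction.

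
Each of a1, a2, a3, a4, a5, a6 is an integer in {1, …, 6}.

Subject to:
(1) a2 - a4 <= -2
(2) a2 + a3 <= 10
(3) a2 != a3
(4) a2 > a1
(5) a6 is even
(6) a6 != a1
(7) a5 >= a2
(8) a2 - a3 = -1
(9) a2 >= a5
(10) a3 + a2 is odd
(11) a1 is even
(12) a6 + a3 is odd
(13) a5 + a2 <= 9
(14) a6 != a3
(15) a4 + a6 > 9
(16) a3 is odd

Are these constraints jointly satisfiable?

Satisfiable

Try a1 = 2, a2 = 4, a3 = 5, a4 = 6, a5 = 4, a6 = 4.
Check constraint 1: a2 - a4 = -2; constraint 2: a2 + a3 = 9. The remaining constraints are straightforward to verify.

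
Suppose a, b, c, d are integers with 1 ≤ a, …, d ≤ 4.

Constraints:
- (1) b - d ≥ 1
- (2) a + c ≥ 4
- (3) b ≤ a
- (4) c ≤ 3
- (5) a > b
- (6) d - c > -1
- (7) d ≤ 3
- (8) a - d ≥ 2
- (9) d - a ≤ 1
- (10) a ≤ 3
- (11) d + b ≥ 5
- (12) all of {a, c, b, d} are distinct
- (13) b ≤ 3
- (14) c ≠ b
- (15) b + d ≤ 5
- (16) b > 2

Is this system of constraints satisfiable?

Constraints 4, 7, 10, and 13 confine each of a, c, b, d to the 3 values {1, …, 3} (the domain already gives each ≥ 1).
Constraint 12 requires all 4 of them to be distinct, but only 3 values are available — impossible by the pigeonhole principle.

Unsatisfiable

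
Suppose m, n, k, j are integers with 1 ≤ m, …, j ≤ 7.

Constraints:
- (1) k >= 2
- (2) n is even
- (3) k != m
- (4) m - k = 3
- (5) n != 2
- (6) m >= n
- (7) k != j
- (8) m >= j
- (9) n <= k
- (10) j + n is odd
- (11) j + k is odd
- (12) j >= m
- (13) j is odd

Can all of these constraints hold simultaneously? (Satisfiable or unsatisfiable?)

Satisfiable

The assignment m = 7, n = 4, k = 4, j = 7 works:
  constraint 2 holds since n = 4 is even.
  constraint 4 holds since m - k = 3.
The rest check out directly.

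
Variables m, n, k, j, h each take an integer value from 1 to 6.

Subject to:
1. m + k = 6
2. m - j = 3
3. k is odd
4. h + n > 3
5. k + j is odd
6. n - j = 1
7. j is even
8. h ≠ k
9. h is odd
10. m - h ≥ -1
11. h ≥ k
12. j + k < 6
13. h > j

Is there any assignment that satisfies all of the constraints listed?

Satisfiable

One satisfying assignment is m = 5, n = 3, k = 1, j = 2, h = 3.
For the less obvious constraints — constraint 1: m + k = 6; constraint 2: m - j = 3 — and the others hold by inspection.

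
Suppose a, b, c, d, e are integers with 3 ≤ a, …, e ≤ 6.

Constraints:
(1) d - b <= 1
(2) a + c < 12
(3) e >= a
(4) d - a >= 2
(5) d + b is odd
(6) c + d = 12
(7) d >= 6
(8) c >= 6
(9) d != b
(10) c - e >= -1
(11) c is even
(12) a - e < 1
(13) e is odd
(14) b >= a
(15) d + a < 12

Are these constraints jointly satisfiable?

Satisfiable

The assignment a = 3, b = 5, c = 6, d = 6, e = 5 works:
  constraint 1 holds since d - b = 1.
  constraint 2 holds since a + c = 9.
The rest check out directly.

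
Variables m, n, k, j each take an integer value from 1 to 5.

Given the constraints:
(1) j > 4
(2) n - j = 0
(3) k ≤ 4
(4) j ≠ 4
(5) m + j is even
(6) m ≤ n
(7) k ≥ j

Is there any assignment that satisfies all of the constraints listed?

Unsatisfiable

From constraint 1: j ≥ 5. From constraints 3 and 7: j ≤ k and k ≤ 4, so j ≤ 4. But 4 < 5, so no value of j works.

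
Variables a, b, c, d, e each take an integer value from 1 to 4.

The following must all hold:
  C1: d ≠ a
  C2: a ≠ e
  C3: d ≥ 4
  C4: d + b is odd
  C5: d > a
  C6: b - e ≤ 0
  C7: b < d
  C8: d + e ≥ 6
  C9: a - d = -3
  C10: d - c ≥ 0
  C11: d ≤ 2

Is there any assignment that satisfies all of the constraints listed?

Unsatisfiable

From constraint 3: d ≥ 4. From constraint 11: d ≤ 2. But 2 < 4, so no value of d works.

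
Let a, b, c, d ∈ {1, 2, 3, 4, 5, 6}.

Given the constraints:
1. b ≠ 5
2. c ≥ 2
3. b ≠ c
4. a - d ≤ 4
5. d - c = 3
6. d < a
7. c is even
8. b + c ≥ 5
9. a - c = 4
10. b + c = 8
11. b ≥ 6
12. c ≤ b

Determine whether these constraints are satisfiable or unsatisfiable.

Satisfiable

Take a = 6, b = 6, c = 2, d = 5. Then constraint 4: a - d = 1; constraint 5: d - c = 3, and every other listed constraint is also met.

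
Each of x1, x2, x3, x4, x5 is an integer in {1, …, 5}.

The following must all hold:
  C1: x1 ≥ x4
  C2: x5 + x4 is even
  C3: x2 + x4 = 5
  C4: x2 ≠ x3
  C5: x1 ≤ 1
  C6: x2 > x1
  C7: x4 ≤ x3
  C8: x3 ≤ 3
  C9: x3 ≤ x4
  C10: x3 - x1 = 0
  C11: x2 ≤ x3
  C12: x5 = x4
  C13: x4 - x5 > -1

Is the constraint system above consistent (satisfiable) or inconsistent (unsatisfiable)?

Unsatisfiable

From constraints 8 and 11: x2 ≤ x3 ≤ 3. From constraints 1 and 5: x4 ≤ x1 ≤ 1. Hence x2 + x4 ≤ 4. But constraint 3 requires x2 + x4 = 5, and 5 > 4. Contradiction.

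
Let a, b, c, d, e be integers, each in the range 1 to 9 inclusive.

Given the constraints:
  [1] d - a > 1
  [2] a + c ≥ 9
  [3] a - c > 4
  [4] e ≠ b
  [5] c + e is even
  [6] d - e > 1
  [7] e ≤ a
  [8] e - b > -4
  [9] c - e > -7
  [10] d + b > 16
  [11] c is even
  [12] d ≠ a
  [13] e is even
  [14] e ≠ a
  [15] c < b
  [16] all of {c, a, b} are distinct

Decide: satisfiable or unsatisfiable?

Satisfiable

The assignment a = 7, b = 9, c = 2, d = 9, e = 6 works:
  constraint 1 holds since d - a = 2.
  constraint 2 holds since a + c = 9.
  constraint 3 holds since a - c = 5.
The rest check out directly.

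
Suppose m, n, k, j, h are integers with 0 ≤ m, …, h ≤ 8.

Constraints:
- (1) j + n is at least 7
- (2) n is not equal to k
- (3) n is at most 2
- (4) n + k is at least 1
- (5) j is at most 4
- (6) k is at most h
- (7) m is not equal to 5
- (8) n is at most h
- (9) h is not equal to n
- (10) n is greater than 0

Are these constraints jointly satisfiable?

Unsatisfiable

From constraint 5: j ≤ 4. From constraint 3: n ≤ 2. Hence j + n ≤ 6. But constraint 1 requires j + n ≥ 7, and 7 > 6. Contradiction.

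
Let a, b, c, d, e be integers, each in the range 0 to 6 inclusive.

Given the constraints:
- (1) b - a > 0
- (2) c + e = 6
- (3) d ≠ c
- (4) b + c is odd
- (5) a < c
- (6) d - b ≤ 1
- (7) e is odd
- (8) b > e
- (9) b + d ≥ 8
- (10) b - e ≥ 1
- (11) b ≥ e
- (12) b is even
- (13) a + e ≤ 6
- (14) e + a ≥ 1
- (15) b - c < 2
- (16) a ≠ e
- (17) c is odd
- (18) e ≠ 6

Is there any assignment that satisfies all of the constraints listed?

Satisfiable

One satisfying assignment is a = 2, b = 4, c = 5, d = 4, e = 1.
For the less obvious constraints — constraint 1: b - a = 2; constraint 2: c + e = 6; constraint 6: d - b = 0 — and the others hold by inspection.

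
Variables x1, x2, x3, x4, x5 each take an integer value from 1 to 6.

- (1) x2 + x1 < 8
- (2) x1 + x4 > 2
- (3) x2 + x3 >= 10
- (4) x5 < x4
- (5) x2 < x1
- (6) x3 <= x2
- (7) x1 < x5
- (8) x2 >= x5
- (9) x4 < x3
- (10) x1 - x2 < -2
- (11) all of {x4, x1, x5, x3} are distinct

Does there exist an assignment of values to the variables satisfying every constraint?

Constraints 4, 5, 6, 7, and 9 give x1 < x5, x5 < x4, x4 < x3, x3 ≤ x2, x2 < x1. Chaining: x1 < x5 < x4 < x3 ≤ x2 < x1, which forces x1 < x1 — impossible.

Unsatisfiable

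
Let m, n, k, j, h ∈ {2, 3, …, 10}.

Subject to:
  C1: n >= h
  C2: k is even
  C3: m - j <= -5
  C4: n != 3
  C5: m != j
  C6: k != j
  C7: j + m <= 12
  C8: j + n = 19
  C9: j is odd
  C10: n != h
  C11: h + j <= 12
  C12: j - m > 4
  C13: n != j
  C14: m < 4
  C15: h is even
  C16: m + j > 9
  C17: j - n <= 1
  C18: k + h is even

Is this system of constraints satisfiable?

Satisfiable

The assignment m = 3, n = 10, k = 10, j = 9, h = 2 works:
  constraint 3 holds since m - j = -6.
  constraint 7 holds since j + m = 12.
The rest check out directly.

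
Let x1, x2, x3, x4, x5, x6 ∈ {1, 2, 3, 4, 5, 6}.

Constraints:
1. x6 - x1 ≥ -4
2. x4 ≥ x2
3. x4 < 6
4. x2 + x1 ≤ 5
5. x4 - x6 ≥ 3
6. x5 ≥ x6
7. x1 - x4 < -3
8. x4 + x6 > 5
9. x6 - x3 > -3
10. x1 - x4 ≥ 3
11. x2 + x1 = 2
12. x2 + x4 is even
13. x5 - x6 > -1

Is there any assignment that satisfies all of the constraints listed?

Unsatisfiable

Constraints 1, 5, and 10 give x6 − x1 ≥ -4, x1 − x4 ≥ 3, x4 − x6 ≥ 3.
Adding all 3 inequalities: the left sides telescope to 0, and the right sides sum to (-4) + 3 + 3 = 2. So 0 ≥ 2, which is false.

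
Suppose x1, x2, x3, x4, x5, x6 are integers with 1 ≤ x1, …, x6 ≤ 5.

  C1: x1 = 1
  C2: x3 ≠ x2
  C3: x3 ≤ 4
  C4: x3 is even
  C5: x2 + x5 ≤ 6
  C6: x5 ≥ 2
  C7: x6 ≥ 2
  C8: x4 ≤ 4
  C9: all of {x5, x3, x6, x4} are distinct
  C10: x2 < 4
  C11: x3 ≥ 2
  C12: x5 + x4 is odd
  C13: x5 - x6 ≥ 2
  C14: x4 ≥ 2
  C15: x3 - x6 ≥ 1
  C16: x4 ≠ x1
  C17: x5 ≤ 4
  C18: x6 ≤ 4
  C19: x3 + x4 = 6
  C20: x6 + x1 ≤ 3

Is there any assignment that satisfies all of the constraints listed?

Constraints 3, 6, 7, 8, 11, 14, 17, and 18 confine each of x5, x3, x6, x4 to the 3 values {2, …, 4}.
Constraint 9 requires all 4 of them to be distinct, but only 3 values are available — impossible by the pigeonhole principle.

Unsatisfiable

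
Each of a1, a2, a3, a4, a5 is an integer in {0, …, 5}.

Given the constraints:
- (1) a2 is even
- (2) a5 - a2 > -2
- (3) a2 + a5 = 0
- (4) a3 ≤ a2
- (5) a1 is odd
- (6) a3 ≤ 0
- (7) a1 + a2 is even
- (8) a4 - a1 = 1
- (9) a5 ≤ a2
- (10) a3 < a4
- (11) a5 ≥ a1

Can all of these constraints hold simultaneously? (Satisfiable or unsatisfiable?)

Constraint 5 makes a1 odd and constraint 1 makes a2 even, so a1 + a2 must be odd. Constraint 7 says a1 + a2 is even — contradiction.

Unsatisfiable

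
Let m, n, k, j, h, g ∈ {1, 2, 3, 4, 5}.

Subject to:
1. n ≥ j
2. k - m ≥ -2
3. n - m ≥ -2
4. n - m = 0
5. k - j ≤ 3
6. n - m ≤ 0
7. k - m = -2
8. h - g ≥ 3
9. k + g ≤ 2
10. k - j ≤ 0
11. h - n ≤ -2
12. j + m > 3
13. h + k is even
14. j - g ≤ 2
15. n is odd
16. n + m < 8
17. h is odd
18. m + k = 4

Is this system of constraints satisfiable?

Constraints 2, 6, 8, 10, 11, and 14 give h − g ≥ 3, g − j ≥ -2, j − k ≥ 0, k − m ≥ -2, m − n ≥ 0, n − h ≥ 2.
Adding all 6 inequalities: the left sides telescope to 0, and the right sides sum to 3 + (-2) + 0 + (-2) + 0 + 2 = 1. So 0 ≥ 1, which is false.

Unsatisfiable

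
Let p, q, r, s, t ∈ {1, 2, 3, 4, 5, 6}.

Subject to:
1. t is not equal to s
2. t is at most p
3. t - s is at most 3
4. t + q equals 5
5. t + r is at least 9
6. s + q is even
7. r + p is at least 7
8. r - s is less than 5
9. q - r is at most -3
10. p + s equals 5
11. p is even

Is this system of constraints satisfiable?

The assignment p = 4, q = 1, r = 5, s = 1, t = 4 works:
  constraint 3 holds since t - s = 3.
  constraint 4 holds since t + q = 5.
The rest check out directly.

Satisfiable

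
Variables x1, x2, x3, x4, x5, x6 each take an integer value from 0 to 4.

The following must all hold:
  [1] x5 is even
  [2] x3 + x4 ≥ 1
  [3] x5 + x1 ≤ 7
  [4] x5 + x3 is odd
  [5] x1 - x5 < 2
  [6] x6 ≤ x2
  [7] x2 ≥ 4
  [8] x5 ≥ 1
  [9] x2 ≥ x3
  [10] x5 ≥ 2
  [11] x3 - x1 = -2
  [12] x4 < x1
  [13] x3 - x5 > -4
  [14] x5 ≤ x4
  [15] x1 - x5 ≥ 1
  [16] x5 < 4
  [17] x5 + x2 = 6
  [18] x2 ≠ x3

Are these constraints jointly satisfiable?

Take x1 = 3, x2 = 4, x3 = 1, x4 = 2, x5 = 2, x6 = 3. Then constraint 2: x3 + x4 = 3; constraint 3: x5 + x1 = 5; constraint 5: x1 - x5 = 1, and every other listed constraint is also met.

Satisfiable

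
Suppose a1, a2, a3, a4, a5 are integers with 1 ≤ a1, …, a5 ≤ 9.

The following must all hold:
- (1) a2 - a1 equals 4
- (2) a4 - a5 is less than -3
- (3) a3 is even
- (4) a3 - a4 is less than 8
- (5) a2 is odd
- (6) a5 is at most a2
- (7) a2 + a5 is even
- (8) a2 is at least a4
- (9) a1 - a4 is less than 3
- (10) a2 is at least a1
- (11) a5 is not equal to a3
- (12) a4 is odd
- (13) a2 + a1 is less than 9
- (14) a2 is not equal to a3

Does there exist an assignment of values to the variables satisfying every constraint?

Satisfiable

The assignment a1 = 1, a2 = 5, a3 = 8, a4 = 1, a5 = 5 works:
  constraint 1 holds since a2 - a1 = 4.
  constraint 2 holds since a4 - a5 = -4.
The rest check out directly.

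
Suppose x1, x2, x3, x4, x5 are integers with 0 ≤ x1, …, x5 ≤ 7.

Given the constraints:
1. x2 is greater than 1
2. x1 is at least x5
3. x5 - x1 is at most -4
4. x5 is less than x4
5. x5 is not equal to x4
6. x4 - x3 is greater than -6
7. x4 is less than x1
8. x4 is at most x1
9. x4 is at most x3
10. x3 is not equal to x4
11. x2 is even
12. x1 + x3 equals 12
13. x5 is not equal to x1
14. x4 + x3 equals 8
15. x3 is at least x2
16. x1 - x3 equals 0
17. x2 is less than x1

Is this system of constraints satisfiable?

Try x1 = 6, x2 = 4, x3 = 6, x4 = 2, x5 = 1.
Check constraint 3: x5 - x1 = -5; constraint 6: x4 - x3 = -4. The remaining constraints are straightforward to verify.

Satisfiable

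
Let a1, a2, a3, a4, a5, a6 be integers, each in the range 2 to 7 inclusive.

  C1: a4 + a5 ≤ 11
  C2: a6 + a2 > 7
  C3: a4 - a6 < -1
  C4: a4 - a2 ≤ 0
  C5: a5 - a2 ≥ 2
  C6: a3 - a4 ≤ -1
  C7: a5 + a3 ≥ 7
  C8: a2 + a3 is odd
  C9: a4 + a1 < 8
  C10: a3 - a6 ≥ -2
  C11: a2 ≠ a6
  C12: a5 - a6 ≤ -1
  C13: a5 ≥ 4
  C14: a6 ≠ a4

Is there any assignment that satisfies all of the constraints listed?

Unsatisfiable

Constraints 4, 5, 6, 10, and 12 give a5 − a2 ≥ 2, a2 − a4 ≥ 0, a4 − a3 ≥ 1, a3 − a6 ≥ -2, a6 − a5 ≥ 1.
Adding all 5 inequalities: the left sides telescope to 0, and the right sides sum to 2 + 0 + 1 + (-2) + 1 = 2. So 0 ≥ 2, which is false.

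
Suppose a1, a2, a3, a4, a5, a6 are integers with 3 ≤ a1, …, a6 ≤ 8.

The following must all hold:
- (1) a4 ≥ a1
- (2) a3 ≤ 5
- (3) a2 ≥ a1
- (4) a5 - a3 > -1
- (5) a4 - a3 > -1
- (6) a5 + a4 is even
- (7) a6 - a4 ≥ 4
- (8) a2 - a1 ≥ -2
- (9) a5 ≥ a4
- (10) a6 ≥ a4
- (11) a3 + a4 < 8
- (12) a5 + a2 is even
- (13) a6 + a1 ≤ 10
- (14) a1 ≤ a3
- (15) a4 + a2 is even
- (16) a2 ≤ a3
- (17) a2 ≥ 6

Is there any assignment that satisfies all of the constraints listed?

Unsatisfiable

From constraint 17: a2 ≥ 6. From constraints 2 and 16: a2 ≤ a3 and a3 ≤ 5, so a2 ≤ 5. But 5 < 6, so no value of a2 works.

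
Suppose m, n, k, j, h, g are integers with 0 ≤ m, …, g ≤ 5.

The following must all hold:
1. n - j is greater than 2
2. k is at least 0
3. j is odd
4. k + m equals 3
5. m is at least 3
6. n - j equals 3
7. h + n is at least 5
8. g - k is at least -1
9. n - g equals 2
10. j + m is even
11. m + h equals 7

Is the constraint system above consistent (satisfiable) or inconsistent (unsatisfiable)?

Setting (m, n, k, j, h, g) = (3, 4, 0, 1, 4, 2) satisfies everything: constraint 1: n - j = 3; constraint 4: k + m = 3, and the others follow.

Satisfiable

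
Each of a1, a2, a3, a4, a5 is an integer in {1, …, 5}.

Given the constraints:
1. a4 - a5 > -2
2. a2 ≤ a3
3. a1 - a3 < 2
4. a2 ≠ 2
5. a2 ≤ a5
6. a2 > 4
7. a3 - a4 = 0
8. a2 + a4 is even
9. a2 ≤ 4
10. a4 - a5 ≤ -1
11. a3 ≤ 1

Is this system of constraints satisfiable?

Unsatisfiable

From constraint 6: a2 ≥ 5. From constraints 2 and 11: a2 ≤ a3 and a3 ≤ 1, so a2 ≤ 1. But 1 < 5, so no value of a2 works.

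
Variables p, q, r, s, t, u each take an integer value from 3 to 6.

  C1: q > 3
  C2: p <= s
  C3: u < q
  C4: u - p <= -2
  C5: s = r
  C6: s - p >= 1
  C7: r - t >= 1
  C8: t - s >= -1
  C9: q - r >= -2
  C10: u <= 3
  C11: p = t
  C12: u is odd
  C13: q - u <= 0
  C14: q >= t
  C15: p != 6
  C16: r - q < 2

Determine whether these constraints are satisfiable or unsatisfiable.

Constraints 4, 6, 7, 8, 9, and 13 give s − p ≥ 1, p − u ≥ 2, u − q ≥ 0, q − r ≥ -2, r − t ≥ 1, t − s ≥ -1.
Adding all 6 inequalities: the left sides telescope to 0, and the right sides sum to 1 + 2 + 0 + (-2) + 1 + (-1) = 1. So 0 ≥ 1, which is false.

Unsatisfiable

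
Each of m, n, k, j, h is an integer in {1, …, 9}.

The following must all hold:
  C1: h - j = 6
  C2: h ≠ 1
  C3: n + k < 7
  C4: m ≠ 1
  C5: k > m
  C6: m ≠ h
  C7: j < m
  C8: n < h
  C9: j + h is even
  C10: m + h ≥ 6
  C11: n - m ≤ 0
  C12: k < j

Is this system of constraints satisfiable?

Unsatisfiable

Constraints 5, 7, and 12 give j < m, m < k, k < j. Chaining: j < m < k < j, which forces j < j — impossible.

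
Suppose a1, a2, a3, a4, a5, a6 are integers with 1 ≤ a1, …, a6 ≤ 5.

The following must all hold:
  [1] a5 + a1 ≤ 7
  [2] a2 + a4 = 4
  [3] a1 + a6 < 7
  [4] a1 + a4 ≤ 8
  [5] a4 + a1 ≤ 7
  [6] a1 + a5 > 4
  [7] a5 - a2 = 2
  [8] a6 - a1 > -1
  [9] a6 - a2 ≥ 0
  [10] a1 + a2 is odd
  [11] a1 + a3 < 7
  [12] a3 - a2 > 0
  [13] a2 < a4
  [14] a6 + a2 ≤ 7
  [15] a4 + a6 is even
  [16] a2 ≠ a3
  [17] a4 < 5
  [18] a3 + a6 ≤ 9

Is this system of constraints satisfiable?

Satisfiable

The assignment a1 = 2, a2 = 1, a3 = 3, a4 = 3, a5 = 3, a6 = 3 works:
  constraint 1 holds since a5 + a1 = 5.
  constraint 2 holds since a2 + a4 = 4.
  constraint 3 holds since a1 + a6 = 5.
The rest check out directly.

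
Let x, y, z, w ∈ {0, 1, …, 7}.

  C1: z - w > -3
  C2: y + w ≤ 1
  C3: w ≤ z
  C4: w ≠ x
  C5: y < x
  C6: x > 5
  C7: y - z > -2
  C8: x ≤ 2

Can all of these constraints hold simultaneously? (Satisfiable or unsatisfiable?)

From constraint 6: x ≥ 6. From constraint 8: x ≤ 2. But 2 < 6, so no value of x works.

Unsatisfiable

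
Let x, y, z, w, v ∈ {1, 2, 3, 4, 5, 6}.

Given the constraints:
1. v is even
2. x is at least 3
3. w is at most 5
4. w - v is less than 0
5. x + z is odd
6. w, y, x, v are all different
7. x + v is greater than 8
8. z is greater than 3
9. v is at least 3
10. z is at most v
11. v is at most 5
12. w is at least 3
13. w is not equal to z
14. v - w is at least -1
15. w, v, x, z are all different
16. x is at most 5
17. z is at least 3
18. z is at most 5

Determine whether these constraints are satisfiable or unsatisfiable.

Unsatisfiable

Constraints 2, 3, 9, 11, 12, 16, 17, and 18 confine each of w, v, x, z to the 3 values {3, …, 5}.
Constraint 15 requires all 4 of them to be distinct, but only 3 values are available — impossible by the pigeonhole principle.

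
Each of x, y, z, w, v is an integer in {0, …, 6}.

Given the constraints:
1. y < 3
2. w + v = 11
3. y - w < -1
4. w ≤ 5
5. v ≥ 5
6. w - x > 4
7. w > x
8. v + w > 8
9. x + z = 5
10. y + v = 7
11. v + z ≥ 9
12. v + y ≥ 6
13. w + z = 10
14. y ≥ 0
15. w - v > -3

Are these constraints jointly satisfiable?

Satisfiable

Setting (x, y, z, w, v) = (0, 1, 5, 5, 6) satisfies everything: constraint 2: w + v = 11; constraint 3: y - w = -4; constraint 6: w - x = 5, and the others follow.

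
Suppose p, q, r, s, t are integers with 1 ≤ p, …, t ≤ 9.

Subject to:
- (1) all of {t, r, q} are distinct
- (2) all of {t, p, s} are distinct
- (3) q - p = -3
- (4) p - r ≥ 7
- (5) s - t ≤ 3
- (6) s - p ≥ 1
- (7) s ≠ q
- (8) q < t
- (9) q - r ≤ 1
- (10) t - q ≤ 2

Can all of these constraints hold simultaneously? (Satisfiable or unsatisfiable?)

Constraints 4, 5, 6, 9, and 10 give s − p ≥ 1, p − r ≥ 7, r − q ≥ -1, q − t ≥ -2, t − s ≥ -3.
Adding all 5 inequalities: the left sides telescope to 0, and the right sides sum to 1 + 7 + (-1) + (-2) + (-3) = 2. So 0 ≥ 2, which is false.

Unsatisfiable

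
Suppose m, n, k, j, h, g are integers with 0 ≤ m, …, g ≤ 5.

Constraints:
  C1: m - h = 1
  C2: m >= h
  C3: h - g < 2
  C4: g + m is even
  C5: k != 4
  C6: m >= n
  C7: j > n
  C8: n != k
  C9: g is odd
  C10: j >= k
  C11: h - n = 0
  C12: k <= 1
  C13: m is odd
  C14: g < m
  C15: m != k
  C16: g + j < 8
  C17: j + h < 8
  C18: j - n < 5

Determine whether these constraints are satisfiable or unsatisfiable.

Satisfiable

Take m = 3, n = 2, k = 0, j = 4, h = 2, g = 1. Then constraint 1: m - h = 1; constraint 3: h - g = 1; constraint 11: h - n = 0, and every other listed constraint is also met.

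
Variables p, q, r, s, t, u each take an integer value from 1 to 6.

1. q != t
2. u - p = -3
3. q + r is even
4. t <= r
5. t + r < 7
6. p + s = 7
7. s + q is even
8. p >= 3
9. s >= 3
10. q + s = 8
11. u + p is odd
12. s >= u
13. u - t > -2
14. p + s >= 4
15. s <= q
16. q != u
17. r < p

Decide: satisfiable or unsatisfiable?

Setting (p, q, r, s, t, u) = (4, 5, 3, 3, 2, 1) satisfies everything: constraint 2: u - p = -3; constraint 5: t + r = 5; constraint 6: p + s = 7, and the others follow.

Satisfiable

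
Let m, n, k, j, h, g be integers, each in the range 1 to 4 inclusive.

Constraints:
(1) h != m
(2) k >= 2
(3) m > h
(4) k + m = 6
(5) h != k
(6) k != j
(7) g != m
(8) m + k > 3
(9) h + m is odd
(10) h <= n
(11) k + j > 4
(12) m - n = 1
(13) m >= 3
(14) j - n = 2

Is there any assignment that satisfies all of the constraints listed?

Satisfiable

One satisfying assignment is m = 3, n = 2, k = 3, j = 4, h = 2, g = 4.
For the less obvious constraints — constraint 4: k + m = 6; constraint 8: m + k = 6 — and the others hold by inspection.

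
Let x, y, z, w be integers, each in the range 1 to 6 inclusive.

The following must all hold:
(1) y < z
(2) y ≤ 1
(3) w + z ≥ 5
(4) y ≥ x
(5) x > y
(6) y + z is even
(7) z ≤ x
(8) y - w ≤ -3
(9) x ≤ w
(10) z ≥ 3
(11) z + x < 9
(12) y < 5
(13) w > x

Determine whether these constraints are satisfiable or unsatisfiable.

Unsatisfiable

From constraints 7 and 10: x ≥ z and z ≥ 3, so x ≥ 3. From constraints 2 and 4: x ≤ y and y ≤ 1, so x ≤ 1. But 1 < 3, so no value of x works.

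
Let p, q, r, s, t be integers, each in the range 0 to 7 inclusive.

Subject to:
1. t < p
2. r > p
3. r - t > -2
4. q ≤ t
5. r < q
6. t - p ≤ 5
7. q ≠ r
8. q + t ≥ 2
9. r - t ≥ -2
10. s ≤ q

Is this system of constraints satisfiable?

Constraints 1, 2, 4, and 5 give q ≤ t, t < p, p < r, r < q. Chaining: q ≤ t < p < r < q, which forces q < q — impossible.

Unsatisfiable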